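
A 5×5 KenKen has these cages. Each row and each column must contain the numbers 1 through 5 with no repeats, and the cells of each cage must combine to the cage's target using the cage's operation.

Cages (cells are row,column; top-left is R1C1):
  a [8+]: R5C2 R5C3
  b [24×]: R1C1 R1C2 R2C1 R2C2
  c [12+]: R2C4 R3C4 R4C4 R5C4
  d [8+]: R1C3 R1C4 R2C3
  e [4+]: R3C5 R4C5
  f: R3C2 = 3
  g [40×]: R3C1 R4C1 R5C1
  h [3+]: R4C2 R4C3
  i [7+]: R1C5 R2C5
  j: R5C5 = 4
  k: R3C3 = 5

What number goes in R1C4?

F is a freebie, so R3C2 = 3.
Cage k is given, so R3C3 = 5.
3 is placed in row 3, which forces R3C5 = 1.
1 is placed in column 5, leaving R4C5 = 3.
3 is placed in column 2; hence R5C2 = 5.
Column 3 already has 5, so R5C3 = 3.
J is a freebie; hence R5C5 = 4.
Cage g needs product 40; hence R3C1 = 4.
Row 3 already has 4, leaving R3C4 = 2.
The 3 cells of cage g must have product 40, which forces R4C1 = 5.
Row 5 already has 4, so R5C1 = 2.
Column 4 now contains 2, which forces R5C4 = 1.
The 4 cells of cage c must have sum 12, leaving R2C4 = 5.
Row 2 already has 5, so R2C5 = 2.
Column 4 already has 1, leaving R4C4 = 4.
Cage b has product 24; hence R1C2 = 2.
Column 4 already has 5, which forces R1C4 = 3.
2 is placed in column 5, so R1C5 = 5.
Row 2 already has 2, which forces R2C2 = 4.
Row 2 already has 4, which forces R2C3 = 1.
2 is placed in column 2, leaving R4C2 = 1.
Column 3 now contains 1, which forces R4C3 = 2.
Row 1 already has 3, leaving R1C1 = 1.
Column 3 now contains 1; hence R1C3 = 4.
Row 2 already has 1, leaving R2C1 = 3.
The full grid is 1 2 4 3 5 / 3 4 1 5 2 / 4 3 5 2 1 / 5 1 2 4 3 / 2 5 3 1 4.

3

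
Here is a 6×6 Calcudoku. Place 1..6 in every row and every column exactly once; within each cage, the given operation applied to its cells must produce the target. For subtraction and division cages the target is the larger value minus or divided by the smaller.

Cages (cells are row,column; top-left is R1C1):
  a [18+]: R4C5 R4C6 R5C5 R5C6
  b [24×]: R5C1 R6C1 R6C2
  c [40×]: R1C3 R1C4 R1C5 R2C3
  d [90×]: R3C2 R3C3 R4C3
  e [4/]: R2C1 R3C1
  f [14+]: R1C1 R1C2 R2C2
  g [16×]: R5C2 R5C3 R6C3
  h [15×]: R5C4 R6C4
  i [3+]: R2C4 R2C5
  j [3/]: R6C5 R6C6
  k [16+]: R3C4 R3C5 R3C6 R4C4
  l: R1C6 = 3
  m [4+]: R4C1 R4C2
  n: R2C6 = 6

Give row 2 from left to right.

L is a freebie, leaving R1C6 = 3.
N is a freebie, leaving R2C6 = 6.
Row 2 needs a 3, and only R2C2 is open for it.
Cage m's pair has sum 4; hence R4C1 = 3.
3 is placed in column 2, leaving R4C2 = 1.
Cage d needs product 90, which forces R3C3 = 3.
The only place for 5 in row 2 is R2C3.
The 3 cells of cage d must have product 90, so R3C2 = 5.
5 is placed in column 3, leaving R4C3 = 6.
Cage f needs sum 14, which forces R1C1 = 5.
Column 2 now contains 5, which forces R1C2 = 6.
The only place for 4 in row 2 is R2C1.
Column 1 now contains 4, so R3C1 = 1.
1 is placed in column 1; hence R6C1 = 6.
Row 6 now contains 6; hence R6C5 = 3.
Cage k has sum 16, leaving R4C4 = 4.
Row 4 now contains 4, leaving R4C5 = 5.
5 is placed in row 4, which forces R4C6 = 2.
Column 1 now contains 6, so R5C1 = 2.
Row 5 already has 2, which forces R5C2 = 4.
Row 5 already has 4, leaving R5C3 = 1.
Cage h needs two cells with product 15, leaving R5C4 = 3.
Row 5 already has 4, so R5C5 = 6.
Row 5 already has 4, which forces R5C6 = 5.
Cage b has product 24, so R6C2 = 2.
Row 6 now contains 2, so R6C3 = 4.
Row 6 now contains 3; hence R6C4 = 5.
Cage j's pair has quotient 3, which forces R6C6 = 1.
Column 3 now contains 4, which forces R1C3 = 2.
Cage c has product 40, leaving R1C4 = 1.
Cage c needs product 40, which forces R1C5 = 4.
Column 4 already has 1; hence R2C4 = 2.
2 is placed in row 2, so R2C5 = 1.
The 4 cells of cage k must have sum 16, which forces R3C4 = 6.
Cage k has sum 16; hence R3C5 = 2.
Column 6 already has 2, which forces R3C6 = 4.
The full grid is 5 6 2 1 4 3 / 4 3 5 2 1 6 / 1 5 3 6 2 4 / 3 1 6 4 5 2 / 2 4 1 3 6 5 / 6 2 4 5 3 1.

4 3 5 2 1 6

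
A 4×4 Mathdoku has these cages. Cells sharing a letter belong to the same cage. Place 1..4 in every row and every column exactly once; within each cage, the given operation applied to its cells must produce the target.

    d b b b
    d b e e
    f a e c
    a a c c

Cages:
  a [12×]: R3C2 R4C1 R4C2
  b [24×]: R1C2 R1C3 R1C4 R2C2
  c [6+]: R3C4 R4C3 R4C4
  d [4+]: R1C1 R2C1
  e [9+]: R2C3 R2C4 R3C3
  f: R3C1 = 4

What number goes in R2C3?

4

F is a freebie, so R3C1 = 4.
Column 1 needs a 2, and only R4C1 is open for it.
Cage a needs product 12, leaving R3C2 = 2.
Row 3 now contains 2; hence R3C3 = 3.
Row 3 now contains 2, which forces R3C4 = 1.
The 3 cells of cage a must have product 12, leaving R4C2 = 3.
3 is placed in column 3, so R4C3 = 1.
Row 4 now contains 3; hence R4C4 = 4.
Cage b has product 24, so R1C3 = 2.
Cage b needs product 24, leaving R1C4 = 3.
The 3 cells of cage e must have sum 9, which forces R2C3 = 4.
Cage e needs sum 9, which forces R2C4 = 2.
3 is placed in row 1, so R1C1 = 1.
Cage b needs product 24; hence R1C2 = 4.
Cage d's pair has sum 4, so R2C1 = 3.
4 is placed in row 2, so R2C2 = 1.
Completed grid: 1 4 2 3 / 3 1 4 2 / 4 2 3 1 / 2 3 1 4.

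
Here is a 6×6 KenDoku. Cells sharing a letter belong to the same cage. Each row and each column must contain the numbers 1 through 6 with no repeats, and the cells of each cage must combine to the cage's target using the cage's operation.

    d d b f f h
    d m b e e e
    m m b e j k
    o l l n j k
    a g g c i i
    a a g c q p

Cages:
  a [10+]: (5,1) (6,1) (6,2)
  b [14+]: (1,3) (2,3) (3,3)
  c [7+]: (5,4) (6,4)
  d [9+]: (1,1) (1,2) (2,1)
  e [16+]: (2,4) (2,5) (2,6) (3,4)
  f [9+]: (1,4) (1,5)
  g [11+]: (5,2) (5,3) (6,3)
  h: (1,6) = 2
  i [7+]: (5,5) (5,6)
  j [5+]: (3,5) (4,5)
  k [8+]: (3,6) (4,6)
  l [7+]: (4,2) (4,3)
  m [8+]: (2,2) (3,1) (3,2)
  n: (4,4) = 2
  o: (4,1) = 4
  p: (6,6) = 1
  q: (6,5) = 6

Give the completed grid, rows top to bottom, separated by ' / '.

Cage h is a single given cell; hence (1,6) = 2.
Cage o is given, so (4,1) = 4.
Cage n is given, leaving (4,4) = 2.
Cage q is a single given cell, leaving (6,5) = 6.
Cage p is a single given cell, so (6,6) = 1.
Row 4 needs a 5, and only (4,6) is open for it.
5 is placed in column 6; hence (3,6) = 3.
Row 4 needs a 3, and only (4,5) is open for it.
Cage j's pair has sum 5, leaving (3,5) = 2.
3 is placed in column 5, so (5,5) = 1.
The two cells of cage i must have sum 7, so (5,6) = 6.
Cage e has sum 16, so (2,5) = 5.
Column 6 already has 6; hence (2,6) = 4.
Cage f's pair has sum 9, which forces (1,4) = 5.
Column 5 already has 5; hence (1,5) = 4.
Cage d has sum 9; hence (2,1) = 2.
Cage b has sum 14, leaving (3,3) = 5.
5 is placed in row 3, so (3,1) = 1.
Cage a needs sum 10, leaving (6,2) = 2.
Row 6 now contains 2, so (6,3) = 4.
Row 6 now contains 4, leaving (6,4) = 3.
Column 1 now contains 1; hence (1,1) = 6.
Cage d needs sum 9, so (1,2) = 1.
Row 1 now contains 6, so (1,3) = 3.
Column 2 now contains 1, which forces (2,2) = 3.
Column 3 already has 3, so (2,3) = 6.
The 4 cells of cage e must have sum 16; hence (2,4) = 1.
The 4 cells of cage e must have sum 16, which forces (3,4) = 6.
Column 2 now contains 1; hence (4,2) = 6.
Column 3 now contains 6, leaving (4,3) = 1.
Cage a needs sum 10, so (5,1) = 3.
Column 3 already has 3, which forces (5,3) = 2.
Column 4 already has 3, leaving (5,4) = 4.
Row 6 already has 3, leaving (6,1) = 5.
6 is placed in row 3, leaving (3,2) = 4.
4 is placed in row 5; hence (5,2) = 5.

6 1 3 5 4 2 / 2 3 6 1 5 4 / 1 4 5 6 2 3 / 4 6 1 2 3 5 / 3 5 2 4 1 6 / 5 2 4 3 6 1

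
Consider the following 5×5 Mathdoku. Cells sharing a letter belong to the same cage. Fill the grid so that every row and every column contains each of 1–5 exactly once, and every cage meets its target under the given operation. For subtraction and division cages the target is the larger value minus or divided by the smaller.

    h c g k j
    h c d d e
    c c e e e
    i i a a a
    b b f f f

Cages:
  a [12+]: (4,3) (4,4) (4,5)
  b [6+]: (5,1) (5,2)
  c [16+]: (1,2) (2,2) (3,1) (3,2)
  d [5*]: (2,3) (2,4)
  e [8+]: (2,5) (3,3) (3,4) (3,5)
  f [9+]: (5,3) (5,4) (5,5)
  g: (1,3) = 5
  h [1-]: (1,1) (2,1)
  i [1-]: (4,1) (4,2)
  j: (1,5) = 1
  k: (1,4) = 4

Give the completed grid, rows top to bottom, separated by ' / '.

2 3 5 4 1 / 3 4 1 5 2 / 4 5 2 1 3 / 1 2 4 3 5 / 5 1 3 2 4

G is a freebie, leaving (1,3) = 5.
K is a freebie, leaving (1,4) = 4.
Cage j is a single given cell, leaving (1,5) = 1.
Column 3 now contains 5; hence (2,3) = 1.
Row 2 now contains 1; hence (2,4) = 5.
Column 5 already has 1, leaving (2,5) = 2.
5 is placed in column 4, leaving (4,4) = 3.
The 4 cells of cage c must have sum 16, which forces (1,2) = 3.
The 4 cells of cage c must have sum 16, so (2,2) = 4.
Cage c needs sum 16, so (3,1) = 4.
Cage c has sum 16, leaving (3,2) = 5.
Cage e has sum 8, leaving (3,3) = 2.
Cage e has sum 8; hence (3,4) = 1.
Cage e has sum 8; hence (3,5) = 3.
Row 4 already has 3; hence (4,3) = 4.
Cage a needs sum 12, which forces (4,5) = 5.
Column 3 already has 4, leaving (5,3) = 3.
Column 4 now contains 1, which forces (5,4) = 2.
5 is placed in column 5, so (5,5) = 4.
Row 1 already has 3; hence (1,1) = 2.
Row 2 now contains 4, so (2,1) = 3.
Column 1 already has 2, leaving (4,1) = 1.
1 is placed in row 4, so (4,2) = 2.
Cage b needs two cells with sum 6, so (5,1) = 5.
Row 5 now contains 2; hence (5,2) = 1.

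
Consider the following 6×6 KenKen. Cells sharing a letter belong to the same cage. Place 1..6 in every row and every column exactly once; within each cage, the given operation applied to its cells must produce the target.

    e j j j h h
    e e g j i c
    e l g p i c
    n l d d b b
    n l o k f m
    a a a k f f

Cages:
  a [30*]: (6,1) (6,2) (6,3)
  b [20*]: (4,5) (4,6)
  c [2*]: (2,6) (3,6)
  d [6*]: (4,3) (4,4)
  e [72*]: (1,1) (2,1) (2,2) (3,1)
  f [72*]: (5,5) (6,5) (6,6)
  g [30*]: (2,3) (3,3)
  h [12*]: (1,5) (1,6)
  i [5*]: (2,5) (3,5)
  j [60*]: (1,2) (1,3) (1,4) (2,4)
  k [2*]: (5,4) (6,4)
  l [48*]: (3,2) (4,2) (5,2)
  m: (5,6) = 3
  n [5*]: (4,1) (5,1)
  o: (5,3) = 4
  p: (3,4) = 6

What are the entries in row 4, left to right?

1 6 2 3 4 5

Cage p is given, which forces (3,4) = 6.
Cage o is a single given cell, leaving (5,3) = 4.
Cage m is a single given cell, leaving (5,6) = 3.
The two cells of cage g must have product 30, which forces (2,3) = 6.
Row 3 already has 6, leaving (3,3) = 5.
Row 3 now contains 5, leaving (3,5) = 1.
Row 3 now contains 1, so (3,6) = 2.
3 is placed in row 5; hence (5,5) = 6.
1 is placed in column 5, which forces (2,5) = 5.
Column 6 already has 2, which forces (2,6) = 1.
Row 3 already has 2, leaving (3,2) = 4.
Cage l has product 48, which forces (4,2) = 6.
Column 5 now contains 5, so (4,5) = 4.
4 is placed in row 4; hence (4,6) = 5.
Row 5 now contains 6, so (5,2) = 2.
Row 5 already has 2, which forces (5,4) = 1.
1 is placed in column 4, so (6,4) = 2.
Row 6 now contains 2, leaving (6,5) = 3.
3 is placed in column 5, so (1,5) = 2.
Cage h's pair has product 12; hence (1,6) = 6.
Column 2 now contains 4, which forces (2,2) = 3.
Row 2 now contains 3, which forces (2,4) = 4.
4 is placed in row 3, leaving (3,1) = 3.
Row 4 now contains 5, leaving (4,1) = 1.
The two cells of cage d must have product 6, leaving (4,3) = 2.
2 is placed in column 4, which forces (4,4) = 3.
Row 5 already has 1; hence (5,1) = 5.
The 3 cells of cage a must have product 30, which forces (6,1) = 6.
3 is placed in row 6, so (6,2) = 5.
3 is placed in row 6, so (6,3) = 1.
Cage f needs product 72, leaving (6,6) = 4.
Row 1 now contains 2, so (1,1) = 4.
Column 2 now contains 5, leaving (1,2) = 1.
Column 3 already has 1; hence (1,3) = 3.
Column 4 now contains 3; hence (1,4) = 5.
Row 2 already has 4, which forces (2,1) = 2.
Completed grid: 4 1 3 5 2 6 / 2 3 6 4 5 1 / 3 4 5 6 1 2 / 1 6 2 3 4 5 / 5 2 4 1 6 3 / 6 5 1 2 3 4.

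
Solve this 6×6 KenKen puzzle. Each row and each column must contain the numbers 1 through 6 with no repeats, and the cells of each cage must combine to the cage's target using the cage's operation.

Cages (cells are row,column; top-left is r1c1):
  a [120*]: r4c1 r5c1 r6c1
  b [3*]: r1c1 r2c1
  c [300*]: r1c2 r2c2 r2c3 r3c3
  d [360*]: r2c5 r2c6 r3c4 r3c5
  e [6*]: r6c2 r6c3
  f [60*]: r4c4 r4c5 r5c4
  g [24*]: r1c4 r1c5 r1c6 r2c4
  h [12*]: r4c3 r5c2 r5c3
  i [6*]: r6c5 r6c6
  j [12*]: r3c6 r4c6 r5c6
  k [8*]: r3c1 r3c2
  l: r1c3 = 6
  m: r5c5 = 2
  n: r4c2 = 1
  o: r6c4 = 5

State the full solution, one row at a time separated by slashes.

L is a freebie, which forces r1c3 = 6.
Cage n is given, which forces r4c2 = 1.
M is a freebie, leaving r5c5 = 2.
O is a freebie, leaving r6c4 = 5.
The 3 cells of cage f must have product 60, leaving r4c5 = 5.
Cage h needs product 12, which forces r5c3 = 1.
Cage d has product 360, leaving r2c6 = 5.
Cage j has product 12; hence r3c6 = 1.
Cage a needs product 120, so r5c1 = 5.
The 4 cells of cage c must have product 300, which forces r1c2 = 5.
Cage c needs product 300, leaving r3c3 = 5.
The only place for 6 in row 4 is r4c1.
Column 1 already has 6; hence r6c1 = 4.
Column 1 now contains 4, leaving r3c1 = 2.
Cage k's pair has product 8, leaving r3c2 = 4.
Cage d needs product 360; hence r2c5 = 4.
Cage c has product 300; hence r2c2 = 6.
Row 2 now contains 4; hence r2c3 = 2.
2 is placed in column 3; hence r4c3 = 4.
Column 2 now contains 6, so r5c2 = 3.
Column 2 now contains 3, leaving r6c2 = 2.
2 is placed in column 3, which forces r6c3 = 3.
3 is placed in row 6, so r6c5 = 1.
Row 6 already has 2, which forces r6c6 = 6.
Column 5 already has 1, leaving r1c5 = 3.
Cage g has product 24, so r2c4 = 1.
3 is placed in column 5, leaving r3c5 = 6.
Cage j needs product 12, leaving r4c6 = 3.
Column 6 already has 6, which forces r5c6 = 4.
Row 1 already has 3, which forces r1c1 = 1.
Cage g has product 24, which forces r1c4 = 4.
Column 6 already has 4, leaving r1c6 = 2.
Row 2 now contains 1, leaving r2c1 = 3.
6 is placed in row 3; hence r3c4 = 3.
Row 4 now contains 3, so r4c4 = 2.
Row 5 already has 4, so r5c4 = 6.

1 5 6 4 3 2 / 3 6 2 1 4 5 / 2 4 5 3 6 1 / 6 1 4 2 5 3 / 5 3 1 6 2 4 / 4 2 3 5 1 6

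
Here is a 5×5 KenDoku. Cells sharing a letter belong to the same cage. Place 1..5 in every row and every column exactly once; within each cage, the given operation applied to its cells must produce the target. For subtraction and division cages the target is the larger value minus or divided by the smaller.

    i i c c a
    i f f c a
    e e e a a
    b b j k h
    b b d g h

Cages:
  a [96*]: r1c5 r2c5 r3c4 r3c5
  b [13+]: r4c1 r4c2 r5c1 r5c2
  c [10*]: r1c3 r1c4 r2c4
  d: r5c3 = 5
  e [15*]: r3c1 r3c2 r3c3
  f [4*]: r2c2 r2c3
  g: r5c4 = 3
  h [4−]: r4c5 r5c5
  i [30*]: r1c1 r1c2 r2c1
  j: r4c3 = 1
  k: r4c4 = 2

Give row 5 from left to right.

4 2 5 3 1

The 4 cells of cage a must have product 96; hence r3c4 = 4.
Cage j is a single given cell, so r4c3 = 1.
Cage k is given, so r4c4 = 2.
Row 4 already has 1, which forces r4c5 = 5.
Cage d is a single given cell, which forces r5c3 = 5.
Cage g is a single given cell; hence r5c4 = 3.
Column 5 now contains 5, leaving r5c5 = 1.
Column 3 now contains 5, which forces r1c3 = 2.
Cage f needs two cells with product 4, so r2c2 = 1.
Column 3 already has 1; hence r2c3 = 4.
Row 2 already has 1, so r2c4 = 5.
Column 2 already has 1, leaving r3c2 = 5.
Column 3 now contains 5; hence r3c3 = 3.
Row 3 now contains 3, so r3c5 = 2.
The 3 cells of cage i must have product 30, leaving r1c1 = 5.
5 is placed in column 2; hence r1c2 = 3.
Column 4 now contains 5, leaving r1c4 = 1.
The 4 cells of cage a must have product 96, leaving r1c5 = 4.
Cage i needs product 30, leaving r2c1 = 2.
Column 5 now contains 2, leaving r2c5 = 3.
5 is placed in row 3, leaving r3c1 = 1.
Column 2 now contains 3, so r4c2 = 4.
Column 1 now contains 2, so r5c1 = 4.
4 is placed in column 2, which forces r5c2 = 2.
4 is placed in row 4; hence r4c1 = 3.
Completed grid: 5 3 2 1 4 / 2 1 4 5 3 / 1 5 3 4 2 / 3 4 1 2 5 / 4 2 5 3 1.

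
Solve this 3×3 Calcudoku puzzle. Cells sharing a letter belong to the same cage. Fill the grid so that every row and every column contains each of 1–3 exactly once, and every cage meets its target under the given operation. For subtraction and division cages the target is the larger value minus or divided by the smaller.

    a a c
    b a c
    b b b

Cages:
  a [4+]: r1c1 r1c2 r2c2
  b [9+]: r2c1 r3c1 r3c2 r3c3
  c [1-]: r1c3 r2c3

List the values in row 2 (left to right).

The 3 cells of cage a must have sum 4, leaving r1c1 = 1.
The 3 cells of cage a must have sum 4, which forces r1c2 = 2.
Row 1 already has 2, leaving r1c3 = 3.
The 4 cells of cage b must have sum 9, so r2c1 = 3.
Cage a has sum 4, so r2c2 = 1.
Row 2 already has 1, leaving r2c3 = 2.
1 is placed in column 1; hence r3c1 = 2.
Column 2 already has 1; hence r3c2 = 3.
Column 3 already has 2, leaving r3c3 = 1.
Completed grid: 1 2 3 / 3 1 2 / 2 3 1.

3 1 2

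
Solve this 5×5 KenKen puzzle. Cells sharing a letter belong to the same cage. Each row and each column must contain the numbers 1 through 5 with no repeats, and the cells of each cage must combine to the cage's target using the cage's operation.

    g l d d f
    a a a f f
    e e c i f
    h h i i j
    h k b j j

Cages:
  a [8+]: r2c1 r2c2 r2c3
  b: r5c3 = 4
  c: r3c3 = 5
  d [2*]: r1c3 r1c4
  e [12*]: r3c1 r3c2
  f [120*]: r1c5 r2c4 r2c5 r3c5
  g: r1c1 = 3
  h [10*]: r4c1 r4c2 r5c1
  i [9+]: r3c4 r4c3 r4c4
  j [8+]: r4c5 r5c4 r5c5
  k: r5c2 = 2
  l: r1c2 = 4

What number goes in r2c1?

Cage g is given; hence r1c1 = 3.
Cage l is given; hence r1c2 = 4.
Column 1 already has 3, so r3c1 = 4.
Column 2 already has 4; hence r3c2 = 3.
Cage c is given; hence r3c3 = 5.
Row 3 now contains 5; hence r3c5 = 2.
K is a freebie, so r5c2 = 2.
Cage b is a single given cell, leaving r5c3 = 4.
Column 5 now contains 2, which forces r1c5 = 5.
Row 3 now contains 2, leaving r3c4 = 1.
Cage h needs product 10, so r4c1 = 2.
The 3 cells of cage i must have sum 9; hence r4c3 = 3.
Cage i has sum 9, leaving r4c4 = 5.
Cage j needs sum 8, so r4c5 = 4.
Column 4 already has 1, leaving r5c4 = 3.
Row 5 now contains 3, which forces r5c5 = 1.
Cage d needs two cells with product 2, which forces r1c3 = 1.
Column 4 already has 1; hence r1c4 = 2.
Cage a needs sum 8, so r2c3 = 2.
3 is placed in column 4, which forces r2c4 = 4.
Column 5 already has 4, leaving r2c5 = 3.
Row 4 already has 5, so r4c2 = 1.
Row 5 already has 1; hence r5c1 = 5.
Column 1 now contains 5, leaving r2c1 = 1.
1 is placed in column 2; hence r2c2 = 5.
Completed grid: 3 4 1 2 5 / 1 5 2 4 3 / 4 3 5 1 2 / 2 1 3 5 4 / 5 2 4 3 1.

1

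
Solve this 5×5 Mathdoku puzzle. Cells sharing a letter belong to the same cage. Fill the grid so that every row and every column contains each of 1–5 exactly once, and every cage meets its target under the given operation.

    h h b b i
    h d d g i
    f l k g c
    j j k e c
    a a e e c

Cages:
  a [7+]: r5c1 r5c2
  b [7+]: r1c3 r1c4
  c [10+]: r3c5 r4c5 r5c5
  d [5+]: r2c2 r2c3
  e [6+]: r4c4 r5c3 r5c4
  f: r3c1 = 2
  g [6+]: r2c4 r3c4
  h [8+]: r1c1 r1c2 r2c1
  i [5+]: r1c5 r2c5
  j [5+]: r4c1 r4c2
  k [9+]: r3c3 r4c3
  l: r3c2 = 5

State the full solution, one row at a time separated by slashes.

5 2 3 4 1 / 1 3 2 5 4 / 2 5 4 1 3 / 4 1 5 3 2 / 3 4 1 2 5

Cage f is a single given cell, which forces r3c1 = 2.
L is a freebie, leaving r3c2 = 5.
Row 3 already has 5, leaving r3c3 = 4.
Row 3 now contains 4; hence r3c4 = 1.
Row 3 already has 1; hence r3c5 = 3.
Column 3 already has 4; hence r4c3 = 5.
Cage g needs two cells with sum 6, which forces r2c4 = 5.
Cage c has sum 10, so r4c5 = 2.
The 3 cells of cage e must have sum 6, which forces r5c3 = 1.
Cage c has sum 10, leaving r5c5 = 5.
The two cells of cage b must have sum 7, which forces r1c3 = 3.
Column 4 now contains 5; hence r1c4 = 4.
Row 1 already has 4; hence r1c5 = 1.
Column 3 now contains 3, which forces r2c3 = 2.
1 is placed in column 5, which forces r2c5 = 4.
Row 4 already has 2; hence r4c4 = 3.
Cage e needs sum 6; hence r5c4 = 2.
Row 1 already has 1; hence r1c1 = 5.
Row 1 already has 1, leaving r1c2 = 2.
Cage h has sum 8; hence r2c1 = 1.
Row 2 now contains 2; hence r2c2 = 3.
Column 1 already has 1; hence r4c1 = 4.
4 is placed in row 4, which forces r4c2 = 1.
Column 1 now contains 4, so r5c1 = 3.
Column 2 now contains 3; hence r5c2 = 4.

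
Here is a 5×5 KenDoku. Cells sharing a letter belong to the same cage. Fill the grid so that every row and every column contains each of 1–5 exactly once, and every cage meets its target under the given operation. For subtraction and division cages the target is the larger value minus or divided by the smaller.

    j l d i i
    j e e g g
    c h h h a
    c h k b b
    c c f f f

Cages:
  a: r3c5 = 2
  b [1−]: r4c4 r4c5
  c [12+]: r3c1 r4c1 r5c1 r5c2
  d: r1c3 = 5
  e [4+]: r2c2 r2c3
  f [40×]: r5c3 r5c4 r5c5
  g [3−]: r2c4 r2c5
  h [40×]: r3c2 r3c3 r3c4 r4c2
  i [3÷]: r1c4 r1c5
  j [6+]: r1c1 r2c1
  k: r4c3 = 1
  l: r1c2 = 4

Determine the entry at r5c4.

5

Cage l is given; hence r1c2 = 4.
Cage d is given; hence r1c3 = 5.
A is a freebie, which forces r3c5 = 2.
Cage k is a single given cell, leaving r4c3 = 1.
The two cells of cage e must have sum 4; hence r2c2 = 1.
Column 3 now contains 1, leaving r2c3 = 3.
Column 2 now contains 1; hence r3c2 = 5.
Column 3 now contains 1, leaving r3c3 = 4.
5 is placed in row 3, which forces r3c4 = 1.
Cage h has product 40, which forces r4c2 = 2.
Column 2 now contains 2, which forces r5c2 = 3.
4 is placed in column 3, so r5c3 = 2.
Column 4 now contains 1, so r1c4 = 3.
Cage i's pair has quotient 3, leaving r1c5 = 1.
The two cells of cage g must have difference 3; hence r2c4 = 2.
The two cells of cage g must have difference 3, so r2c5 = 5.
Row 3 already has 1, leaving r3c1 = 3.
Cage c needs sum 12, which forces r4c1 = 5.
Row 4 now contains 5; hence r4c4 = 4.
Row 4 already has 4, which forces r4c5 = 3.
Cage c has sum 12, leaving r5c1 = 1.
Column 4 already has 4; hence r5c4 = 5.
Column 5 now contains 5, which forces r5c5 = 4.
Row 1 now contains 1, so r1c1 = 2.
5 is placed in row 2, so r2c1 = 4.
Completed grid: 2 4 5 3 1 / 4 1 3 2 5 / 3 5 4 1 2 / 5 2 1 4 3 / 1 3 2 5 4.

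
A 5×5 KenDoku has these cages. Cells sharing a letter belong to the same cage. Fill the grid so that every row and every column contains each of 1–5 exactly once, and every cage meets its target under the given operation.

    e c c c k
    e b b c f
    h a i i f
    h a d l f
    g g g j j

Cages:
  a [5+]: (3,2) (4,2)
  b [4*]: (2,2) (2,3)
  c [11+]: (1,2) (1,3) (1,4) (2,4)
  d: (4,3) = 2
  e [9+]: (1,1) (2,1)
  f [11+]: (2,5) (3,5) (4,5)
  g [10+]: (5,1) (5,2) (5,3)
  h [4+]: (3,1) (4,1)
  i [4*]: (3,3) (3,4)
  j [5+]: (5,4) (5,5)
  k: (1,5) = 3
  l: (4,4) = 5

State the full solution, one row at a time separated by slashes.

4 1 5 2 3 / 5 4 1 3 2 / 3 2 4 1 5 / 1 3 2 5 4 / 2 5 3 4 1

Cage k is given; hence (1,5) = 3.
D is a freebie, so (4,3) = 2.
Cage l is given, which forces (4,4) = 5.
Row 4 already has 5, which forces (4,5) = 4.
In row 2, 2 can only go at (2,5), so (2,5) = 2.
Column 5 already has 2; hence (3,5) = 5.
Cage j's pair has sum 5; hence (5,4) = 4.
Column 5 already has 2; hence (5,5) = 1.
The 4 cells of cage c must have sum 11; hence (2,4) = 3.
The two cells of cage i must have product 4, leaving (3,3) = 4.
Column 4 already has 4, so (3,4) = 1.
Column 4 now contains 1, which forces (1,4) = 2.
The two cells of cage b must have product 4, leaving (2,2) = 4.
Column 3 already has 4, leaving (2,3) = 1.
Row 3 now contains 1, which forces (3,1) = 3.
Row 3 now contains 4, leaving (3,2) = 2.
Cage h needs two cells with sum 4; hence (4,1) = 1.
The two cells of cage a must have sum 5, leaving (4,2) = 3.
Column 2 now contains 3; hence (5,2) = 5.
Row 5 already has 5; hence (5,3) = 3.
Cage e's pair has sum 9, leaving (1,1) = 4.
Column 2 now contains 5; hence (1,2) = 1.
Column 3 already has 1; hence (1,3) = 5.
4 is placed in row 2; hence (2,1) = 5.
Row 5 already has 5; hence (5,1) = 2.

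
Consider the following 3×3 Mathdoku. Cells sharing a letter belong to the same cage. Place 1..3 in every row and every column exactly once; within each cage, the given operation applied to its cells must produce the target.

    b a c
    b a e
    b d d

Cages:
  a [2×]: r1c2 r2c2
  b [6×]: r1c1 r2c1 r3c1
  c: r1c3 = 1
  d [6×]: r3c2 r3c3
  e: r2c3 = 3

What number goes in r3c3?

Cage c is given, which forces r1c3 = 1.
Cage e is given; hence r2c3 = 3.
3 is placed in column 3, so r3c3 = 2.
Row 1 now contains 1, leaving r1c2 = 2.
The two cells of cage a must have product 2; hence r2c2 = 1.
2 is placed in row 3, which forces r3c2 = 3.
2 is placed in row 1, leaving r1c1 = 3.
1 is placed in row 2; hence r2c1 = 2.
Row 3 now contains 3; hence r3c1 = 1.
Filled in: 3 2 1 / 2 1 3 / 1 3 2.

2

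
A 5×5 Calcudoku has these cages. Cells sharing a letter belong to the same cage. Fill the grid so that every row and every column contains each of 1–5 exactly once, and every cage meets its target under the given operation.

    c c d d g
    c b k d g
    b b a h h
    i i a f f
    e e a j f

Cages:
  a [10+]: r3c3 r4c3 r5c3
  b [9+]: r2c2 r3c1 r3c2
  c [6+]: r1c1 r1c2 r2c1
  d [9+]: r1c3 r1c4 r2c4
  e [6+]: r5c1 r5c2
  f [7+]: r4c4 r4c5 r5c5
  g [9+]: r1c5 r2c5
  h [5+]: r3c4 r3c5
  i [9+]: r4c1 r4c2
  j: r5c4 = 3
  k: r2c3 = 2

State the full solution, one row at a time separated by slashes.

1 2 3 5 4 / 3 4 2 1 5 / 2 3 5 4 1 / 4 5 1 2 3 / 5 1 4 3 2

Cage k is a single given cell, leaving r2c3 = 2.
Cage j is given; hence r5c4 = 3.
Row 4 needs a 3, and only r4c5 is open for it.
The 3 cells of cage f must have sum 7, leaving r4c4 = 2.
The 3 cells of cage f must have sum 7, which forces r5c5 = 2.
Row 4 needs a 1, and only r4c3 is open for it.
Row 5 needs a 4, and only r5c3 is open for it.
Column 3 already has 4, so r1c3 = 3.
Column 3 already has 4, leaving r3c3 = 5.
Column 4 needs a 4, and only r3c4 is open for it.
Row 3 now contains 4, leaving r3c5 = 1.
The 3 cells of cage b must have sum 9, so r2c2 = 4.
Row 2 already has 4, leaving r2c5 = 5.
4 is placed in column 2, which forces r4c2 = 5.
Column 2 already has 5, which forces r5c2 = 1.
The 3 cells of cage c must have sum 6; hence r1c1 = 1.
Column 2 now contains 1, which forces r1c2 = 2.
Cage d needs sum 9, which forces r1c4 = 5.
Column 5 now contains 5, which forces r1c5 = 4.
Cage c needs sum 6, so r2c1 = 3.
Row 2 already has 5, which forces r2c4 = 1.
3 is placed in column 1, leaving r3c1 = 2.
Column 2 now contains 2, leaving r3c2 = 3.
Row 4 already has 5, so r4c1 = 4.
Row 5 now contains 1, leaving r5c1 = 5.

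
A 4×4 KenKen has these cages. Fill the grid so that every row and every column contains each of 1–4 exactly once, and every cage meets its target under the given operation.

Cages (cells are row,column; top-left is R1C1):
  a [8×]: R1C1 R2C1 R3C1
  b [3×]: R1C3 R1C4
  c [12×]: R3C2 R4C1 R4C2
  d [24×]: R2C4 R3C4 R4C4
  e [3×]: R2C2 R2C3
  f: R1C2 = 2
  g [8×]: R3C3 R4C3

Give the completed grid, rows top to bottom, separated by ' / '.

4 2 3 1 / 2 3 1 4 / 1 4 2 3 / 3 1 4 2

Cage f is given, which forces R1C2 = 2.
In row 1, 4 can only go at R1C1, so R1C1 = 4.
The only place for 4 in row 2 is R2C4.
The only place for 2 in row 2 is R2C1.
Column 1 already has 2, which forces R3C1 = 1.
Column 1 now contains 1, which forces R4C1 = 3.
Row 4 already has 3, so R4C4 = 2.
Cage c has product 12; hence R3C2 = 4.
Cage g needs two cells with product 8; hence R3C3 = 2.
Column 4 already has 2, which forces R3C4 = 3.
Cage c needs product 12, leaving R4C2 = 1.
2 is placed in row 4, so R4C3 = 4.
Cage b's pair has product 3; hence R1C3 = 3.
Column 4 already has 3, which forces R1C4 = 1.
1 is placed in column 2, so R2C2 = 3.
The two cells of cage e must have product 3, which forces R2C3 = 1.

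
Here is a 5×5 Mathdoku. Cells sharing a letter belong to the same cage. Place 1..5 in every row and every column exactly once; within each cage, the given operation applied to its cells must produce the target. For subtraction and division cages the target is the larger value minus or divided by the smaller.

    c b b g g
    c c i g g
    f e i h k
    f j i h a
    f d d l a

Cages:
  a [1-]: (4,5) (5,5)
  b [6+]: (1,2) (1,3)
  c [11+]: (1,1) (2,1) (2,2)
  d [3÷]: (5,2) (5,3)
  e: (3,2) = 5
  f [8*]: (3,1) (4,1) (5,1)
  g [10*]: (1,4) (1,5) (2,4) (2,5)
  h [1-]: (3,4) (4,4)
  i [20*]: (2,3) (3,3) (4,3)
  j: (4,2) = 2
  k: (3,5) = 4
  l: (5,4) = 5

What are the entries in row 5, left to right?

4 1 3 5 2

Cage e is a single given cell, leaving (3,2) = 5.
Cage k is a single given cell; hence (3,5) = 4.
J is a freebie; hence (4,2) = 2.
L is a freebie; hence (5,4) = 5.
Row 3 now contains 4; hence (3,3) = 1.
1 is placed in column 3, so (5,3) = 3.
Cage a's pair has difference 1, leaving (5,5) = 2.
Row 3 already has 1, so (3,1) = 2.
2 is placed in row 3, leaving (3,4) = 3.
Row 5 now contains 3, which forces (5,2) = 1.
Column 2 now contains 1, leaving (1,2) = 4.
The two cells of cage b must have sum 6, leaving (1,3) = 2.
Row 1 now contains 2, which forces (1,4) = 1.
Row 1 now contains 1; hence (1,5) = 5.
Column 2 now contains 4, which forces (2,2) = 3.
1 is placed in column 4, which forces (2,4) = 2.
Column 5 now contains 5, leaving (2,5) = 1.
Cage f needs product 8, so (4,1) = 1.
Cage h needs two cells with difference 1, which forces (4,4) = 4.
1 is placed in column 5; hence (4,5) = 3.
1 is placed in row 5, which forces (5,1) = 4.
4 is placed in row 1, so (1,1) = 3.
Row 2 now contains 3, which forces (2,1) = 5.
The 3 cells of cage i must have product 20, leaving (2,3) = 4.
Row 4 already has 4; hence (4,3) = 5.
The full grid is 3 4 2 1 5 / 5 3 4 2 1 / 2 5 1 3 4 / 1 2 5 4 3 / 4 1 3 5 2.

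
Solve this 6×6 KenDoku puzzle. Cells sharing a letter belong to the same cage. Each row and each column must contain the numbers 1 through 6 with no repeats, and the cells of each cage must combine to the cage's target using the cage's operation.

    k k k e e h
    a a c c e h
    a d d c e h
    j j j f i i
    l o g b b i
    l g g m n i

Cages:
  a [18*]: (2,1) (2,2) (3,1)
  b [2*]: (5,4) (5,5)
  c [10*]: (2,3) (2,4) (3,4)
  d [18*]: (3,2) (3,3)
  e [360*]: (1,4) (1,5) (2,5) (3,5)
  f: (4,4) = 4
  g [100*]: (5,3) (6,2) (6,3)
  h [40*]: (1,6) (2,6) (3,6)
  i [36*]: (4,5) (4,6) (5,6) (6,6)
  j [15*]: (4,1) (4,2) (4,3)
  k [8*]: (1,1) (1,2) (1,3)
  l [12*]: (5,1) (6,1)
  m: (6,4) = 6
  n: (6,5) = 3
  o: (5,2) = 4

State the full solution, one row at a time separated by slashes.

Cage f is given, which forces (4,4) = 4.
O is a freebie, which forces (5,2) = 4.
The 3 cells of cage g must have product 100; hence (5,3) = 5.
Cage g needs product 100, leaving (6,2) = 5.
Cage g needs product 100; hence (6,3) = 4.
Cage m is given, so (6,4) = 6.
Cage n is given, which forces (6,5) = 3.
Cage k needs product 8; hence (1,1) = 4.
Cage e needs product 360; hence (1,4) = 3.
The 3 cells of cage j must have product 15, which forces (4,1) = 5.
Cage l's pair has product 12, which forces (5,1) = 6.
Row 6 already has 3, so (6,1) = 2.
Row 6 now contains 2, which forces (6,6) = 1.
Cage a needs product 18; hence (2,2) = 6.
6 is placed in column 2, which forces (3,2) = 3.
3 is placed in row 3, so (3,3) = 6.
Column 2 now contains 3, leaving (4,2) = 1.
1 is placed in row 4, so (4,3) = 3.
1 is placed in column 2, so (1,2) = 2.
Cage k has product 8, so (1,3) = 1.
The 4 cells of cage e must have product 360, so (1,5) = 6.
2 is placed in row 1, leaving (1,6) = 5.
The 3 cells of cage a must have product 18, leaving (2,1) = 3.
Column 3 now contains 1, which forces (2,3) = 2.
2 is placed in row 2, so (2,6) = 4.
3 is placed in row 3, so (3,1) = 1.
Column 6 already has 4, which forces (3,6) = 2.
6 is placed in column 5, leaving (4,5) = 2.
Column 6 already has 2; hence (4,6) = 6.
Column 5 already has 2, which forces (5,5) = 1.
Cage i needs product 36, leaving (5,6) = 3.
Cage c needs product 10, leaving (2,4) = 1.
4 is placed in row 2, so (2,5) = 5.
Row 3 now contains 2; hence (3,4) = 5.
The 4 cells of cage e must have product 360; hence (3,5) = 4.
1 is placed in row 5, leaving (5,4) = 2.

4 2 1 3 6 5 / 3 6 2 1 5 4 / 1 3 6 5 4 2 / 5 1 3 4 2 6 / 6 4 5 2 1 3 / 2 5 4 6 3 1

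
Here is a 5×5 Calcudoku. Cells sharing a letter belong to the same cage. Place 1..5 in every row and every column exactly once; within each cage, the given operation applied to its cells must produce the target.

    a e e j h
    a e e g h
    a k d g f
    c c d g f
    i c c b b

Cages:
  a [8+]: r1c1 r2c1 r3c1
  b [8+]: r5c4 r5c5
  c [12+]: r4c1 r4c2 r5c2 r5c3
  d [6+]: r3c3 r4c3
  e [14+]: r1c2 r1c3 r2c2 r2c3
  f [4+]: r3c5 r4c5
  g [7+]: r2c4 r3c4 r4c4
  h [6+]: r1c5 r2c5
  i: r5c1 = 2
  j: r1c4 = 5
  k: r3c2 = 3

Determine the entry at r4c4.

4

Cage j is a single given cell, so r1c4 = 5.
Cage k is a single given cell; hence r3c2 = 3.
Row 3 now contains 3, which forces r3c5 = 1.
Column 5 already has 1, which forces r4c5 = 3.
I is a freebie; hence r5c1 = 2.
Column 4 already has 5, so r5c4 = 3.
Column 5 already has 3, which forces r5c5 = 5.
Cage a has sum 8, which forces r3c1 = 4.
Row 3 already has 4; hence r3c4 = 2.
Cage c needs sum 12, leaving r4c1 = 5.
The 4 cells of cage c must have sum 12, which forces r4c2 = 2.
Row 3 now contains 2; hence r3c3 = 5.
Cage d needs two cells with sum 6, which forces r4c3 = 1.
Row 4 already has 1, so r4c4 = 4.
1 is placed in column 3; hence r5c3 = 4.
Cage e has sum 14; hence r1c2 = 4.
4 is placed in row 1, so r1c5 = 2.
The 4 cells of cage e must have sum 14, leaving r2c2 = 5.
Column 4 now contains 4, leaving r2c4 = 1.
Column 5 already has 2, which forces r2c5 = 4.
Row 5 now contains 4, which forces r5c2 = 1.
The 3 cells of cage a must have sum 8, which forces r1c1 = 1.
2 is placed in row 1; hence r1c3 = 3.
Row 2 already has 1, leaving r2c1 = 3.
Cage e needs sum 14; hence r2c3 = 2.
Completed grid: 1 4 3 5 2 / 3 5 2 1 4 / 4 3 5 2 1 / 5 2 1 4 3 / 2 1 4 3 5.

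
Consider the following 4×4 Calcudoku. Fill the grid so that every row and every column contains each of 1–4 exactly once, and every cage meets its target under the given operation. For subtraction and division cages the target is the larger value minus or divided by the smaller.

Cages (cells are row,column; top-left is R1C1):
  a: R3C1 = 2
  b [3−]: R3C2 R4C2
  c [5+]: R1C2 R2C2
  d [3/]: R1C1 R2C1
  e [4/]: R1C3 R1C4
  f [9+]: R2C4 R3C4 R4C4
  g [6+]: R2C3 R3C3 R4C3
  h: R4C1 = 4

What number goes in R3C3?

A is a freebie; hence R3C1 = 2.
H is a freebie, which forces R4C1 = 4.
4 is placed in row 4, leaving R4C2 = 1.
1 is placed in column 2, which forces R3C2 = 4.
4 is placed in row 3; hence R3C4 = 3.
Column 4 already has 3, which forces R4C4 = 2.
Cage g has sum 6, leaving R2C3 = 2.
Column 4 now contains 2; hence R2C4 = 4.
Row 3 already has 3; hence R3C3 = 1.
Row 4 now contains 2, which forces R4C3 = 3.
Cage c's pair has sum 5, so R1C2 = 2.
1 is placed in column 3, which forces R1C3 = 4.
4 is placed in column 4, leaving R1C4 = 1.
2 is placed in row 2; hence R2C2 = 3.
Row 1 now contains 1; hence R1C1 = 3.
3 is placed in row 2; hence R2C1 = 1.
The full grid is 3 2 4 1 / 1 3 2 4 / 2 4 1 3 / 4 1 3 2.

1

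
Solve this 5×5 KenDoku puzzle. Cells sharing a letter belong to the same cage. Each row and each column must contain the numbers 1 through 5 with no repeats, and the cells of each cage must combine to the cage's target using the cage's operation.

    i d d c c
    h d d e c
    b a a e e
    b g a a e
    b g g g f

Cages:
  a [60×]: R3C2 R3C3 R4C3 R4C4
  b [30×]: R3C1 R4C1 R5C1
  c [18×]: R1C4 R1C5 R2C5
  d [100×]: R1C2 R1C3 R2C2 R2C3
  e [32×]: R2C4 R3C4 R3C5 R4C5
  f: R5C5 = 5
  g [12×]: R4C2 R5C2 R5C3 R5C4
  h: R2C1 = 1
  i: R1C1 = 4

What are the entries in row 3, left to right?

5 2 3 4 1

I is a freebie, which forces R1C1 = 4.
Cage c has product 18, so R1C4 = 3.
Cage c has product 18; hence R1C5 = 2.
H is a freebie, so R2C1 = 1.
Cage c needs product 18, leaving R2C5 = 3.
F is a freebie, so R5C5 = 5.
In row 2, 2 can only go at R2C4, so R2C4 = 2.
2 is placed in column 4; hence R3C4 = 4.
The 4 cells of cage e must have product 32, which forces R3C5 = 1.
Cage e has product 32; hence R4C5 = 4.
Column 4 already has 4, so R5C4 = 1.
Cage a needs product 60, which forces R3C2 = 2.
The 4 cells of cage a must have product 60; hence R3C3 = 3.
Column 2 now contains 2, so R4C2 = 1.
Cage a needs product 60, so R4C3 = 2.
Column 4 already has 1; hence R4C4 = 5.
2 is placed in column 3, so R5C3 = 4.
1 is placed in column 2, leaving R1C2 = 5.
Cage d has product 100, which forces R1C3 = 1.
Cage d has product 100, so R2C2 = 4.
Column 3 now contains 4, so R2C3 = 5.
Row 3 already has 3, which forces R3C1 = 5.
5 is placed in row 4; hence R4C1 = 3.
The 3 cells of cage b must have product 30, leaving R5C1 = 2.
4 is placed in row 5, which forces R5C2 = 3.
Filled in: 4 5 1 3 2 / 1 4 5 2 3 / 5 2 3 4 1 / 3 1 2 5 4 / 2 3 4 1 5.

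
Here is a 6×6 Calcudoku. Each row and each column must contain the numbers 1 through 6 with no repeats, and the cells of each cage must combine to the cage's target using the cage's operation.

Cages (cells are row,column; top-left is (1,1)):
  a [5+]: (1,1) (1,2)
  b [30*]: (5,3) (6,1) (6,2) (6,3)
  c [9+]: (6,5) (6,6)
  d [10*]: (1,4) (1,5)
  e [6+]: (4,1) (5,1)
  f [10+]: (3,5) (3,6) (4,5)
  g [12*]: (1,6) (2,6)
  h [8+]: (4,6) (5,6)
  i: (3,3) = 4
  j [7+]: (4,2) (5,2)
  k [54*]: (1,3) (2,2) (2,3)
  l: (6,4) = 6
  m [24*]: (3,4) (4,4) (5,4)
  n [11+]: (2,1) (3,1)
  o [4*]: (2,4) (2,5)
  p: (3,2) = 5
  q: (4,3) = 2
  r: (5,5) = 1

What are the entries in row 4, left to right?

Cage k has product 54; hence (1,3) = 3.
Cage k has product 54; hence (2,2) = 3.
Cage k needs product 54, leaving (2,3) = 6.
Cage p is given, so (3,2) = 5.
Cage i is a single given cell, which forces (3,3) = 4.
Cage q is a single given cell, which forces (4,3) = 2.
R is a freebie, so (5,5) = 1.
Cage l is a single given cell, so (6,4) = 6.
Cage g needs two cells with product 12; hence (1,6) = 6.
Row 2 already has 6, leaving (2,1) = 5.
The two cells of cage o must have product 4, which forces (2,4) = 1.
1 is placed in column 5, so (2,5) = 4.
Cage g needs two cells with product 12, which forces (2,6) = 2.
Row 3 already has 5, so (3,1) = 6.
Cage j's pair has sum 7, so (4,2) = 1.
Column 1 now contains 5; hence (5,1) = 2.
Cage j needs two cells with sum 7, leaving (5,2) = 6.
Row 5 already has 1, so (5,3) = 5.
5 is placed in row 5, leaving (5,6) = 3.
Cage b has product 30, so (6,1) = 3.
Cage b needs product 30, leaving (6,2) = 2.
Cage b has product 30, leaving (6,3) = 1.
Column 5 already has 4; hence (6,5) = 5.
Row 6 already has 5, so (6,6) = 4.
Cage a's pair has sum 5, leaving (1,1) = 1.
Column 2 now contains 1, so (1,2) = 4.
Cage d's pair has product 10, leaving (1,4) = 5.
Column 5 now contains 5, which forces (1,5) = 2.
Cage m has product 24, which forces (3,4) = 2.
Cage f needs sum 10, leaving (3,5) = 3.
Column 6 now contains 3, which forces (3,6) = 1.
Row 4 now contains 1, so (4,1) = 4.
Cage m needs product 24; hence (4,4) = 3.
Cage f has sum 10, so (4,5) = 6.
Column 6 now contains 3; hence (4,6) = 5.
Row 5 now contains 3, so (5,4) = 4.
The full grid is 1 4 3 5 2 6 / 5 3 6 1 4 2 / 6 5 4 2 3 1 / 4 1 2 3 6 5 / 2 6 5 4 1 3 / 3 2 1 6 5 4.

4 1 2 3 6 5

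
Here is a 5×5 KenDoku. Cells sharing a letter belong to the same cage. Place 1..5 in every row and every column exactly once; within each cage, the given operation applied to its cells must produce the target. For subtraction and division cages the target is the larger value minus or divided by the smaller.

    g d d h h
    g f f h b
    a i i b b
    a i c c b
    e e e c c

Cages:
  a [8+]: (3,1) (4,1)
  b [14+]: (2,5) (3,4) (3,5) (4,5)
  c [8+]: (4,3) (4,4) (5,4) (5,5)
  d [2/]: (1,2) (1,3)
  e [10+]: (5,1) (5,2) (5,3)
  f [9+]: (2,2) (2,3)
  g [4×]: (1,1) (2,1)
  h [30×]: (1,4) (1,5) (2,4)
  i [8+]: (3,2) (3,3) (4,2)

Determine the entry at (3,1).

In column 1, 2 can only go at (5,1), so (5,1) = 2.
Cage g's pair has product 4, so (1,1) = 4.
The pair (2,2)/(2,3) in row 2 holds {4, 5}, leaving (2,1) = 1.
Cage h has product 30, which forces (2,4) = 2.
2 is placed in row 2, leaving (2,5) = 3.
Column 4 already has 2, which forces (4,4) = 1.
Column 4 already has 1, which forces (5,4) = 4.
4 is placed in row 5; hence (5,5) = 1.
Cage h needs product 30, leaving (1,4) = 3.
Column 5 already has 3, which forces (1,5) = 5.
The 4 cells of cage b must have sum 14; hence (3,4) = 5.
Cage b needs sum 14, leaving (3,5) = 2.
1 is placed in row 4; hence (4,3) = 2.
The 4 cells of cage b must have sum 14, so (4,5) = 4.
The two cells of cage d must have quotient 2; hence (1,2) = 2.
2 is placed in column 3, so (1,3) = 1.
5 is placed in row 3; hence (3,1) = 3.
1 is placed in column 3, so (3,3) = 4.
The two cells of cage a must have sum 8, leaving (4,1) = 5.
Cage i needs sum 8; hence (4,2) = 3.
3 is placed in column 2; hence (5,2) = 5.
Row 5 already has 5, which forces (5,3) = 3.
Column 2 now contains 5, leaving (2,2) = 4.
4 is placed in column 3; hence (2,3) = 5.
Row 3 now contains 4, so (3,2) = 1.
Filled in: 4 2 1 3 5 / 1 4 5 2 3 / 3 1 4 5 2 / 5 3 2 1 4 / 2 5 3 4 1.

3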